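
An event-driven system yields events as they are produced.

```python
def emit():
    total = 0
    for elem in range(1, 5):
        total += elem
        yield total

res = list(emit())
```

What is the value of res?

Step 1: Generator accumulates running sum:
  elem=1: total = 1, yield 1
  elem=2: total = 3, yield 3
  elem=3: total = 6, yield 6
  elem=4: total = 10, yield 10
Therefore res = [1, 3, 6, 10].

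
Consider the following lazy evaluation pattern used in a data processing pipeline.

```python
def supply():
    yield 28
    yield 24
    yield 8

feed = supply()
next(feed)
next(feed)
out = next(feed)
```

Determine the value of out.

Step 1: supply() creates a generator.
Step 2: next(feed) yields 28 (consumed and discarded).
Step 3: next(feed) yields 24 (consumed and discarded).
Step 4: next(feed) yields 8, assigned to out.
Therefore out = 8.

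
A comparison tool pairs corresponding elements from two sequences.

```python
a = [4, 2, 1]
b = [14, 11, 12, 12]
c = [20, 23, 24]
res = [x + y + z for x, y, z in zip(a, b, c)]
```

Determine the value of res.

Step 1: zip three lists (truncates to shortest, len=3):
  4 + 14 + 20 = 38
  2 + 11 + 23 = 36
  1 + 12 + 24 = 37
Therefore res = [38, 36, 37].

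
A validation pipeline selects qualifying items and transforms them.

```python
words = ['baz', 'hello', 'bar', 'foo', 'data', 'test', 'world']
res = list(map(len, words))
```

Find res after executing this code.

Step 1: Map len() to each word:
  'baz' -> 3
  'hello' -> 5
  'bar' -> 3
  'foo' -> 3
  'data' -> 4
  'test' -> 4
  'world' -> 5
Therefore res = [3, 5, 3, 3, 4, 4, 5].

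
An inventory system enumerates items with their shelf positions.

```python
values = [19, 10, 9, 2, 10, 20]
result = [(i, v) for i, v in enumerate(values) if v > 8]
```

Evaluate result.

Step 1: Filter enumerate([19, 10, 9, 2, 10, 20]) keeping v > 8:
  (0, 19): 19 > 8, included
  (1, 10): 10 > 8, included
  (2, 9): 9 > 8, included
  (3, 2): 2 <= 8, excluded
  (4, 10): 10 > 8, included
  (5, 20): 20 > 8, included
Therefore result = [(0, 19), (1, 10), (2, 9), (4, 10), (5, 20)].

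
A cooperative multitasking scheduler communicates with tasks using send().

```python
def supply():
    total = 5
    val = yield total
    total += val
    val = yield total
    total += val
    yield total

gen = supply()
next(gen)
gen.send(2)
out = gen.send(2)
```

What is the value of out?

Step 1: next() -> yield total=5.
Step 2: send(2) -> val=2, total = 5+2 = 7, yield 7.
Step 3: send(2) -> val=2, total = 7+2 = 9, yield 9.
Therefore out = 9.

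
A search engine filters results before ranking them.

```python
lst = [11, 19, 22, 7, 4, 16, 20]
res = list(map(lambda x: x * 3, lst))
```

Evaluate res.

Step 1: Apply lambda x: x * 3 to each element:
  11 -> 33
  19 -> 57
  22 -> 66
  7 -> 21
  4 -> 12
  16 -> 48
  20 -> 60
Therefore res = [33, 57, 66, 21, 12, 48, 60].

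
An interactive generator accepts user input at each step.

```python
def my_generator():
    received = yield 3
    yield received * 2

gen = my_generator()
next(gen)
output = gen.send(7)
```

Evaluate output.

Step 1: next(gen) advances to first yield, producing 3.
Step 2: send(7) resumes, received = 7.
Step 3: yield received * 2 = 7 * 2 = 14.
Therefore output = 14.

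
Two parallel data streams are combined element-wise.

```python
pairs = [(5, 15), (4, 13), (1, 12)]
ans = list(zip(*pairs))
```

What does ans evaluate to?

Step 1: zip(*pairs) transposes: unzips [(5, 15), (4, 13), (1, 12)] into separate sequences.
Step 2: First elements: (5, 4, 1), second elements: (15, 13, 12).
Therefore ans = [(5, 4, 1), (15, 13, 12)].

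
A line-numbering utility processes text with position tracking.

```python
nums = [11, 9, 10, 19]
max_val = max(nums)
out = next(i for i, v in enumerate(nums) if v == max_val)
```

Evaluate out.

Step 1: max([11, 9, 10, 19]) = 19.
Step 2: Find first index where value == 19:
  Index 0: 11 != 19
  Index 1: 9 != 19
  Index 2: 10 != 19
  Index 3: 19 == 19, found!
Therefore out = 3.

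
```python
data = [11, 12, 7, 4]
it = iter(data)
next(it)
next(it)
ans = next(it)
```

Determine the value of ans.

Step 1: Create iterator over [11, 12, 7, 4].
Step 2: next() consumes 11.
Step 3: next() consumes 12.
Step 4: next() returns 7.
Therefore ans = 7.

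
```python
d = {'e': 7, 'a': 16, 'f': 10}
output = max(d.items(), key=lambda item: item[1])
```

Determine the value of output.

Step 1: Find item with maximum value:
  ('e', 7)
  ('a', 16)
  ('f', 10)
Step 2: Maximum value is 16 at key 'a'.
Therefore output = ('a', 16).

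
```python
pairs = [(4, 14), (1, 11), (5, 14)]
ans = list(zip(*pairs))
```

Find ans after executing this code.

Step 1: zip(*pairs) transposes: unzips [(4, 14), (1, 11), (5, 14)] into separate sequences.
Step 2: First elements: (4, 1, 5), second elements: (14, 11, 14).
Therefore ans = [(4, 1, 5), (14, 11, 14)].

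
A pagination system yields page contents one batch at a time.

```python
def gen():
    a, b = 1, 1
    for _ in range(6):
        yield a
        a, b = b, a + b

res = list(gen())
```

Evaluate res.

Step 1: Fibonacci-like sequence starting with a=1, b=1:
  Iteration 1: yield a=1, then a,b = 1,2
  Iteration 2: yield a=1, then a,b = 2,3
  Iteration 3: yield a=2, then a,b = 3,5
  Iteration 4: yield a=3, then a,b = 5,8
  Iteration 5: yield a=5, then a,b = 8,13
  Iteration 6: yield a=8, then a,b = 13,21
Therefore res = [1, 1, 2, 3, 5, 8].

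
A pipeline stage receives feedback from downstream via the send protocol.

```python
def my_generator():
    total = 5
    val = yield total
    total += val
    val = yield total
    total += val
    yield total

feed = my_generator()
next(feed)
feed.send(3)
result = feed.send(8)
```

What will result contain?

Step 1: next() -> yield total=5.
Step 2: send(3) -> val=3, total = 5+3 = 8, yield 8.
Step 3: send(8) -> val=8, total = 8+8 = 16, yield 16.
Therefore result = 16.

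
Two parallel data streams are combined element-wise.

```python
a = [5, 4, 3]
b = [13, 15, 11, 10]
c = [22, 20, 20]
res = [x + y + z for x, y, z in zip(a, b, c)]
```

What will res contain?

Step 1: zip three lists (truncates to shortest, len=3):
  5 + 13 + 22 = 40
  4 + 15 + 20 = 39
  3 + 11 + 20 = 34
Therefore res = [40, 39, 34].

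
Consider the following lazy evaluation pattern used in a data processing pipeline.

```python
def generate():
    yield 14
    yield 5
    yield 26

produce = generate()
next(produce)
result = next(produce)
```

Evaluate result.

Step 1: generate() creates a generator.
Step 2: next(produce) yields 14 (consumed and discarded).
Step 3: next(produce) yields 5, assigned to result.
Therefore result = 5.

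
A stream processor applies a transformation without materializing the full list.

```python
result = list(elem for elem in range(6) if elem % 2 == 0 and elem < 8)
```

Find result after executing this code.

Step 1: Filter range(6) where elem % 2 == 0 and elem < 8:
  elem=0: both conditions met, included
  elem=1: excluded (1 % 2 != 0)
  elem=2: both conditions met, included
  elem=3: excluded (3 % 2 != 0)
  elem=4: both conditions met, included
  elem=5: excluded (5 % 2 != 0)
Therefore result = [0, 2, 4].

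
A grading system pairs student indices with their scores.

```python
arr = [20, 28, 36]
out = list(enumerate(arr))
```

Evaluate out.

Step 1: enumerate pairs each element with its index:
  (0, 20)
  (1, 28)
  (2, 36)
Therefore out = [(0, 20), (1, 28), (2, 36)].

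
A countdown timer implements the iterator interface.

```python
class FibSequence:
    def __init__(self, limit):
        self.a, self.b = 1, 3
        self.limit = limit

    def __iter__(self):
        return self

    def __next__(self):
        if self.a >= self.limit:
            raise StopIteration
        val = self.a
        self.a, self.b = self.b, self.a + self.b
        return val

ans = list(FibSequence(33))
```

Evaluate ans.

Step 1: Fibonacci-like sequence (a=1, b=3) until >= 33:
  Yield 1, then a,b = 3,4
  Yield 3, then a,b = 4,7
  Yield 4, then a,b = 7,11
  Yield 7, then a,b = 11,18
  Yield 11, then a,b = 18,29
  Yield 18, then a,b = 29,47
  Yield 29, then a,b = 47,76
Step 2: 47 >= 33, stop.
Therefore ans = [1, 3, 4, 7, 11, 18, 29].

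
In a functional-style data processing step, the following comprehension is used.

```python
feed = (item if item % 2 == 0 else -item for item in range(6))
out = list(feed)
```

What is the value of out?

Step 1: For each item in range(6), yield item if even, else -item:
  item=0: even, yield 0
  item=1: odd, yield -1
  item=2: even, yield 2
  item=3: odd, yield -3
  item=4: even, yield 4
  item=5: odd, yield -5
Therefore out = [0, -1, 2, -3, 4, -5].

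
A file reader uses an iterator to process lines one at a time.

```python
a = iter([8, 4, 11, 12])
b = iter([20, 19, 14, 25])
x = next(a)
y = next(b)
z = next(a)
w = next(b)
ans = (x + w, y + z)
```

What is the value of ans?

Step 1: a iterates [8, 4, 11, 12], b iterates [20, 19, 14, 25].
Step 2: x = next(a) = 8, y = next(b) = 20.
Step 3: z = next(a) = 4, w = next(b) = 19.
Step 4: ans = (8 + 19, 20 + 4) = (27, 24).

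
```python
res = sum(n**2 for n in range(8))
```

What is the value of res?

Step 1: Compute n**2 for each n in range(8):
  n=0: 0**2 = 0
  n=1: 1**2 = 1
  n=2: 2**2 = 4
  n=3: 3**2 = 9
  n=4: 4**2 = 16
  n=5: 5**2 = 25
  n=6: 6**2 = 36
  n=7: 7**2 = 49
Step 2: sum = 0 + 1 + 4 + 9 + 16 + 25 + 36 + 49 = 140.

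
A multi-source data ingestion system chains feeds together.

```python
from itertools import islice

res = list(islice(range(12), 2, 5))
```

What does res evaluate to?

Step 1: islice(range(12), 2, 5) takes elements at indices [2, 5).
Step 2: Elements: [2, 3, 4].
Therefore res = [2, 3, 4].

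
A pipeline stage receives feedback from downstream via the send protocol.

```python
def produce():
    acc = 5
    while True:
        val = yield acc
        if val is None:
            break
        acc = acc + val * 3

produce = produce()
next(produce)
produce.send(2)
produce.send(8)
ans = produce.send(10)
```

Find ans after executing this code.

Step 1: next() -> yield acc=5.
Step 2: send(2) -> val=2, acc = 5 + 2*3 = 11, yield 11.
Step 3: send(8) -> val=8, acc = 11 + 8*3 = 35, yield 35.
Step 4: send(10) -> val=10, acc = 35 + 10*3 = 65, yield 65.
Therefore ans = 65.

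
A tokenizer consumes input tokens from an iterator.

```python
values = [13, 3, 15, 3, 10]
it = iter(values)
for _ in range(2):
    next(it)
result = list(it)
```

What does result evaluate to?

Step 1: Create iterator over [13, 3, 15, 3, 10].
Step 2: Advance 2 positions (consuming [13, 3]).
Step 3: list() collects remaining elements: [15, 3, 10].
Therefore result = [15, 3, 10].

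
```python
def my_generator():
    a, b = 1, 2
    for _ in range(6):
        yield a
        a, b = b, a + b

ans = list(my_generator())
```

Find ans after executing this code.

Step 1: Fibonacci-like sequence starting with a=1, b=2:
  Iteration 1: yield a=1, then a,b = 2,3
  Iteration 2: yield a=2, then a,b = 3,5
  Iteration 3: yield a=3, then a,b = 5,8
  Iteration 4: yield a=5, then a,b = 8,13
  Iteration 5: yield a=8, then a,b = 13,21
  Iteration 6: yield a=13, then a,b = 21,34
Therefore ans = [1, 2, 3, 5, 8, 13].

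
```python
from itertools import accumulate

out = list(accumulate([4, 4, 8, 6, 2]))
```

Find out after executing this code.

Step 1: accumulate computes running sums:
  + 4 = 4
  + 4 = 8
  + 8 = 16
  + 6 = 22
  + 2 = 24
Therefore out = [4, 8, 16, 22, 24].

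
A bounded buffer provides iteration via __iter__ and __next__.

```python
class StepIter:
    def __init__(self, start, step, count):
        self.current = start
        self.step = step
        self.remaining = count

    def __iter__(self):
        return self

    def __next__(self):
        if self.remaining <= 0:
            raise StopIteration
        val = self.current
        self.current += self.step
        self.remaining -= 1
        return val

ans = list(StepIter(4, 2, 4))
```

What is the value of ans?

Step 1: StepIter starts at 4, increments by 2, for 4 steps:
  Yield 4, then current += 2
  Yield 6, then current += 2
  Yield 8, then current += 2
  Yield 10, then current += 2
Therefore ans = [4, 6, 8, 10].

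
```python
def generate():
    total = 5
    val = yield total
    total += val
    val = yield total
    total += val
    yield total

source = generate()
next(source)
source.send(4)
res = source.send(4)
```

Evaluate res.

Step 1: next() -> yield total=5.
Step 2: send(4) -> val=4, total = 5+4 = 9, yield 9.
Step 3: send(4) -> val=4, total = 9+4 = 13, yield 13.
Therefore res = 13.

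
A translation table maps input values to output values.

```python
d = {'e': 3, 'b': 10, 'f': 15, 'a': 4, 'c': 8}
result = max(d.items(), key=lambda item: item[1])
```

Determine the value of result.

Step 1: Find item with maximum value:
  ('e', 3)
  ('b', 10)
  ('f', 15)
  ('a', 4)
  ('c', 8)
Step 2: Maximum value is 15 at key 'f'.
Therefore result = ('f', 15).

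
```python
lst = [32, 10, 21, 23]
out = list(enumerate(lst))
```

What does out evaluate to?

Step 1: enumerate pairs each element with its index:
  (0, 32)
  (1, 10)
  (2, 21)
  (3, 23)
Therefore out = [(0, 32), (1, 10), (2, 21), (3, 23)].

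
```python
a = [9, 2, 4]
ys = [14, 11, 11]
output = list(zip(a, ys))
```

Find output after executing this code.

Step 1: zip pairs elements at same index:
  Index 0: (9, 14)
  Index 1: (2, 11)
  Index 2: (4, 11)
Therefore output = [(9, 14), (2, 11), (4, 11)].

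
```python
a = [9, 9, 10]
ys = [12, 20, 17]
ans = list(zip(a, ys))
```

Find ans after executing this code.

Step 1: zip pairs elements at same index:
  Index 0: (9, 12)
  Index 1: (9, 20)
  Index 2: (10, 17)
Therefore ans = [(9, 12), (9, 20), (10, 17)].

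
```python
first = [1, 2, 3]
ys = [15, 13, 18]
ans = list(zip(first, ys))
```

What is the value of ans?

Step 1: zip pairs elements at same index:
  Index 0: (1, 15)
  Index 1: (2, 13)
  Index 2: (3, 18)
Therefore ans = [(1, 15), (2, 13), (3, 18)].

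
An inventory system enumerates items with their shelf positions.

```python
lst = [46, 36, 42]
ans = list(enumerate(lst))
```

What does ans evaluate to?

Step 1: enumerate pairs each element with its index:
  (0, 46)
  (1, 36)
  (2, 42)
Therefore ans = [(0, 46), (1, 36), (2, 42)].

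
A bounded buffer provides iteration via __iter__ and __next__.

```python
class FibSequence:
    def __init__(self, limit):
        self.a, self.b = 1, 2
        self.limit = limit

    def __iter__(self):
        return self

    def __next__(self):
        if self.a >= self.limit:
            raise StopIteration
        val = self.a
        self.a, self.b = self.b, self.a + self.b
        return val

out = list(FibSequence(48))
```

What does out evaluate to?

Step 1: Fibonacci-like sequence (a=1, b=2) until >= 48:
  Yield 1, then a,b = 2,3
  Yield 2, then a,b = 3,5
  Yield 3, then a,b = 5,8
  Yield 5, then a,b = 8,13
  Yield 8, then a,b = 13,21
  Yield 13, then a,b = 21,34
  Yield 21, then a,b = 34,55
  Yield 34, then a,b = 55,89
Step 2: 55 >= 48, stop.
Therefore out = [1, 2, 3, 5, 8, 13, 21, 34].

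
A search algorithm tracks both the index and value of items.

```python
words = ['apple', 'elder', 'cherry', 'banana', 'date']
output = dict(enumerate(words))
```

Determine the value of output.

Step 1: enumerate pairs indices with words:
  0 -> 'apple'
  1 -> 'elder'
  2 -> 'cherry'
  3 -> 'banana'
  4 -> 'date'
Therefore output = {0: 'apple', 1: 'elder', 2: 'cherry', 3: 'banana', 4: 'date'}.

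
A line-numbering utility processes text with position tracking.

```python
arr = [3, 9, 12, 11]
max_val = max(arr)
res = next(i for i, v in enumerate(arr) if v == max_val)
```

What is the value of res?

Step 1: max([3, 9, 12, 11]) = 12.
Step 2: Find first index where value == 12:
  Index 0: 3 != 12
  Index 1: 9 != 12
  Index 2: 12 == 12, found!
Therefore res = 2.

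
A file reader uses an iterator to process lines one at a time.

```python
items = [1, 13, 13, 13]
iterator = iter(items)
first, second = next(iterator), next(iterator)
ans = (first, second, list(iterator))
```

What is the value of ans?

Step 1: Create iterator over [1, 13, 13, 13].
Step 2: first = 1, second = 13.
Step 3: Remaining elements: [13, 13].
Therefore ans = (1, 13, [13, 13]).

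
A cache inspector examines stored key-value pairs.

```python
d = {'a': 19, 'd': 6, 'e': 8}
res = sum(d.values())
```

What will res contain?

Step 1: d.values() = [19, 6, 8].
Step 2: sum = 33.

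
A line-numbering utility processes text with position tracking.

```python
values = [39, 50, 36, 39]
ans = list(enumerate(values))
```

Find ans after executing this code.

Step 1: enumerate pairs each element with its index:
  (0, 39)
  (1, 50)
  (2, 36)
  (3, 39)
Therefore ans = [(0, 39), (1, 50), (2, 36), (3, 39)].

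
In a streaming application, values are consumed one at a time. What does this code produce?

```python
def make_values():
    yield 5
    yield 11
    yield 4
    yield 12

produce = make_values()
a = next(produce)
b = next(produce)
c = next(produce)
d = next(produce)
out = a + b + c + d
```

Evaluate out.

Step 1: Create generator and consume all values:
  a = next(produce) = 5
  b = next(produce) = 11
  c = next(produce) = 4
  d = next(produce) = 12
Step 2: out = 5 + 11 + 4 + 12 = 32.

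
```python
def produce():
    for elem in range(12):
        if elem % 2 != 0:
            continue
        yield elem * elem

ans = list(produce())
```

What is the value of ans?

Step 1: Only yield elem**2 when elem is divisible by 2:
  elem=0: 0 % 2 == 0, yield 0**2 = 0
  elem=2: 2 % 2 == 0, yield 2**2 = 4
  elem=4: 4 % 2 == 0, yield 4**2 = 16
  elem=6: 6 % 2 == 0, yield 6**2 = 36
  elem=8: 8 % 2 == 0, yield 8**2 = 64
  elem=10: 10 % 2 == 0, yield 10**2 = 100
Therefore ans = [0, 4, 16, 36, 64, 100].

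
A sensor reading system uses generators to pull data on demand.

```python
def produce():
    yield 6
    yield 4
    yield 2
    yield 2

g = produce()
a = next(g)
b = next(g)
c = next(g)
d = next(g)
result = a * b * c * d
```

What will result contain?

Step 1: Create generator and consume all values:
  a = next(g) = 6
  b = next(g) = 4
  c = next(g) = 2
  d = next(g) = 2
Step 2: result = 6 * 4 * 2 * 2 = 96.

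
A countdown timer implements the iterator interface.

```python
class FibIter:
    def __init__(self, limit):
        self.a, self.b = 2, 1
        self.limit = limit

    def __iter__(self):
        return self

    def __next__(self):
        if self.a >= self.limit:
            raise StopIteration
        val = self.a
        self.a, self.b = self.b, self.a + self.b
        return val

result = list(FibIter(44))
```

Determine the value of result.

Step 1: Fibonacci-like sequence (a=2, b=1) until >= 44:
  Yield 2, then a,b = 1,3
  Yield 1, then a,b = 3,4
  Yield 3, then a,b = 4,7
  Yield 4, then a,b = 7,11
  Yield 7, then a,b = 11,18
  Yield 11, then a,b = 18,29
  Yield 18, then a,b = 29,47
  Yield 29, then a,b = 47,76
Step 2: 47 >= 44, stop.
Therefore result = [2, 1, 3, 4, 7, 11, 18, 29].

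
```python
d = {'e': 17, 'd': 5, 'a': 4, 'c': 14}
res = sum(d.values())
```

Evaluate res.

Step 1: d.values() = [17, 5, 4, 14].
Step 2: sum = 40.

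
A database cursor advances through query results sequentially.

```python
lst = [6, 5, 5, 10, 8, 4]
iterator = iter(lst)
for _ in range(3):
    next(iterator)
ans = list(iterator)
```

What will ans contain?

Step 1: Create iterator over [6, 5, 5, 10, 8, 4].
Step 2: Advance 3 positions (consuming [6, 5, 5]).
Step 3: list() collects remaining elements: [10, 8, 4].
Therefore ans = [10, 8, 4].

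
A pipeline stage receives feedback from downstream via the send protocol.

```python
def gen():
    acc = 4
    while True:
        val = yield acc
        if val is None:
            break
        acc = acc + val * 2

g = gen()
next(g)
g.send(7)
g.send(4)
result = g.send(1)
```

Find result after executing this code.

Step 1: next() -> yield acc=4.
Step 2: send(7) -> val=7, acc = 4 + 7*2 = 18, yield 18.
Step 3: send(4) -> val=4, acc = 18 + 4*2 = 26, yield 26.
Step 4: send(1) -> val=1, acc = 26 + 1*2 = 28, yield 28.
Therefore result = 28.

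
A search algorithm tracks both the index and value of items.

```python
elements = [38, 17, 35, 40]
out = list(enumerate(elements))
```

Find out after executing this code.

Step 1: enumerate pairs each element with its index:
  (0, 38)
  (1, 17)
  (2, 35)
  (3, 40)
Therefore out = [(0, 38), (1, 17), (2, 35), (3, 40)].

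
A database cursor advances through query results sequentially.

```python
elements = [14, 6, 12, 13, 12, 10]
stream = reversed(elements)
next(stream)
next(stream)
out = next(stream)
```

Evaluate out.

Step 1: reversed([14, 6, 12, 13, 12, 10]) gives iterator: [10, 12, 13, 12, 6, 14].
Step 2: First next() = 10, second next() = 12.
Step 3: Third next() = 13.
Therefore out = 13.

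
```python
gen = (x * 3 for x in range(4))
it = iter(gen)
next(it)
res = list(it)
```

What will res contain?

Step 1: Generator produces [0, 3, 6, 9].
Step 2: next(it) consumes first element (0).
Step 3: list(it) collects remaining: [3, 6, 9].
Therefore res = [3, 6, 9].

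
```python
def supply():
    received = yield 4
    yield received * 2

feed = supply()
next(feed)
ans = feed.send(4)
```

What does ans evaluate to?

Step 1: next(feed) advances to first yield, producing 4.
Step 2: send(4) resumes, received = 4.
Step 3: yield received * 2 = 4 * 2 = 8.
Therefore ans = 8.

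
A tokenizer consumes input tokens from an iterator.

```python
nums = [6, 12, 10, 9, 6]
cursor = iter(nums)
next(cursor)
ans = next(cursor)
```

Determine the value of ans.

Step 1: Create iterator over [6, 12, 10, 9, 6].
Step 2: next() consumes 6.
Step 3: next() returns 12.
Therefore ans = 12.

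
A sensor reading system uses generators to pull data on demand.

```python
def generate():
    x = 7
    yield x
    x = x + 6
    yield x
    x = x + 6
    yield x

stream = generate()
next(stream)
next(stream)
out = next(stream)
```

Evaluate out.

Step 1: Trace through generator execution:
  Yield 1: x starts at 7, yield 7
  Yield 2: x = 7 + 6 = 13, yield 13
  Yield 3: x = 13 + 6 = 19, yield 19
Step 2: First next() gets 7, second next() gets the second value, third next() yields 19.
Therefore out = 19.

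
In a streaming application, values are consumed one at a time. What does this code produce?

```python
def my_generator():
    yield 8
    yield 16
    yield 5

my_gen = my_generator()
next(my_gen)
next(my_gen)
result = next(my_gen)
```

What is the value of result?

Step 1: my_generator() creates a generator.
Step 2: next(my_gen) yields 8 (consumed and discarded).
Step 3: next(my_gen) yields 16 (consumed and discarded).
Step 4: next(my_gen) yields 5, assigned to result.
Therefore result = 5.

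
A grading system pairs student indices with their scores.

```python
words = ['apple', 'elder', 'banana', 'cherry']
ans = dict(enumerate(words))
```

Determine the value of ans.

Step 1: enumerate pairs indices with words:
  0 -> 'apple'
  1 -> 'elder'
  2 -> 'banana'
  3 -> 'cherry'
Therefore ans = {0: 'apple', 1: 'elder', 2: 'banana', 3: 'cherry'}.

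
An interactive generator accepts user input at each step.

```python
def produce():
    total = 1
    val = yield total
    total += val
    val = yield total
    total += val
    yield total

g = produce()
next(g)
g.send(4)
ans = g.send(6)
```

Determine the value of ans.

Step 1: next() -> yield total=1.
Step 2: send(4) -> val=4, total = 1+4 = 5, yield 5.
Step 3: send(6) -> val=6, total = 5+6 = 11, yield 11.
Therefore ans = 11.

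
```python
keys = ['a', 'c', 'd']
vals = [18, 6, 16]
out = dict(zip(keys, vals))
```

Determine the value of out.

Step 1: zip pairs keys with values:
  'a' -> 18
  'c' -> 6
  'd' -> 16
Therefore out = {'a': 18, 'c': 6, 'd': 16}.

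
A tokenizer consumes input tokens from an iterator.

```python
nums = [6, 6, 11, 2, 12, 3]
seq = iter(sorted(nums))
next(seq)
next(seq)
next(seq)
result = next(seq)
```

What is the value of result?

Step 1: sorted([6, 6, 11, 2, 12, 3]) = [2, 3, 6, 6, 11, 12].
Step 2: Create iterator and skip 3 elements.
Step 3: next() returns 6.
Therefore result = 6.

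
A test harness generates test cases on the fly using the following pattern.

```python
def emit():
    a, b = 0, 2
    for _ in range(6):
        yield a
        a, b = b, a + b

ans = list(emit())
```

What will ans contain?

Step 1: Fibonacci-like sequence starting with a=0, b=2:
  Iteration 1: yield a=0, then a,b = 2,2
  Iteration 2: yield a=2, then a,b = 2,4
  Iteration 3: yield a=2, then a,b = 4,6
  Iteration 4: yield a=4, then a,b = 6,10
  Iteration 5: yield a=6, then a,b = 10,16
  Iteration 6: yield a=10, then a,b = 16,26
Therefore ans = [0, 2, 2, 4, 6, 10].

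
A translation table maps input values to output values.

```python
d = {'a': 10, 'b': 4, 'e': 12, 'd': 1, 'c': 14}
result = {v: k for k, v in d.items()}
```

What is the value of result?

Step 1: Invert dict (swap keys and values):
  'a': 10 -> 10: 'a'
  'b': 4 -> 4: 'b'
  'e': 12 -> 12: 'e'
  'd': 1 -> 1: 'd'
  'c': 14 -> 14: 'c'
Therefore result = {10: 'a', 4: 'b', 12: 'e', 1: 'd', 14: 'c'}.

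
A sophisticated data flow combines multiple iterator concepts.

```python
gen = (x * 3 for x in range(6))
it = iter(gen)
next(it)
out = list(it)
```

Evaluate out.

Step 1: Generator produces [0, 3, 6, 9, 12, 15].
Step 2: next(it) consumes first element (0).
Step 3: list(it) collects remaining: [3, 6, 9, 12, 15].
Therefore out = [3, 6, 9, 12, 15].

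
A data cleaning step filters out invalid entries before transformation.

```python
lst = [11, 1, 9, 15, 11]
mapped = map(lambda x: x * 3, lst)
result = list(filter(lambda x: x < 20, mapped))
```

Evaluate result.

Step 1: Map x * 3:
  11 -> 33
  1 -> 3
  9 -> 27
  15 -> 45
  11 -> 33
Step 2: Filter for < 20:
  33: removed
  3: kept
  27: removed
  45: removed
  33: removed
Therefore result = [3].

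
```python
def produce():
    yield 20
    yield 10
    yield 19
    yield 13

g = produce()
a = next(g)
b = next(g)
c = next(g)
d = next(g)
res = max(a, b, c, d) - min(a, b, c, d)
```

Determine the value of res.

Step 1: Create generator and consume all values:
  a = next(g) = 20
  b = next(g) = 10
  c = next(g) = 19
  d = next(g) = 13
Step 2: max = 20, min = 10, res = 20 - 10 = 10.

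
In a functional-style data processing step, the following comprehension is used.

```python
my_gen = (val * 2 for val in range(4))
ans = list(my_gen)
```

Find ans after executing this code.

Step 1: For each val in range(4), compute val*2:
  val=0: 0*2 = 0
  val=1: 1*2 = 2
  val=2: 2*2 = 4
  val=3: 3*2 = 6
Therefore ans = [0, 2, 4, 6].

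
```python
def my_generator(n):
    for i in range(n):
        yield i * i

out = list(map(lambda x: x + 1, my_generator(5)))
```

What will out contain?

Step 1: my_generator(5) yields squares: [0, 1, 4, 9, 16].
Step 2: map adds 1 to each: [1, 2, 5, 10, 17].
Therefore out = [1, 2, 5, 10, 17].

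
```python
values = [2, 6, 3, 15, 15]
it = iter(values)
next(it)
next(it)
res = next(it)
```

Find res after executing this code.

Step 1: Create iterator over [2, 6, 3, 15, 15].
Step 2: next() consumes 2.
Step 3: next() consumes 6.
Step 4: next() returns 3.
Therefore res = 3.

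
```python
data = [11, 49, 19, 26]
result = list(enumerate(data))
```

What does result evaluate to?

Step 1: enumerate pairs each element with its index:
  (0, 11)
  (1, 49)
  (2, 19)
  (3, 26)
Therefore result = [(0, 11), (1, 49), (2, 19), (3, 26)].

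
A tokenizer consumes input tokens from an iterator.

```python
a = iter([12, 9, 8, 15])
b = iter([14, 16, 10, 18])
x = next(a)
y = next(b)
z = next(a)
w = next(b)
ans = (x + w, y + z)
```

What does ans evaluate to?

Step 1: a iterates [12, 9, 8, 15], b iterates [14, 16, 10, 18].
Step 2: x = next(a) = 12, y = next(b) = 14.
Step 3: z = next(a) = 9, w = next(b) = 16.
Step 4: ans = (12 + 16, 14 + 9) = (28, 23).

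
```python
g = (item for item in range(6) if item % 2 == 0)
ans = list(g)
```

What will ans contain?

Step 1: Filter range(6) keeping only even values:
  item=0: even, included
  item=1: odd, excluded
  item=2: even, included
  item=3: odd, excluded
  item=4: even, included
  item=5: odd, excluded
Therefore ans = [0, 2, 4].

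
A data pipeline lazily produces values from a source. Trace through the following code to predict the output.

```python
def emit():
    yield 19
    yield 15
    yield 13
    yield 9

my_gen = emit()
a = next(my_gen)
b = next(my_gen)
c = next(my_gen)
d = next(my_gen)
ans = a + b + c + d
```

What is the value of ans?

Step 1: Create generator and consume all values:
  a = next(my_gen) = 19
  b = next(my_gen) = 15
  c = next(my_gen) = 13
  d = next(my_gen) = 9
Step 2: ans = 19 + 15 + 13 + 9 = 56.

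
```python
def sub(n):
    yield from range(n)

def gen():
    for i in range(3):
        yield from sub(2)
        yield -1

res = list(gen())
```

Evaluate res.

Step 1: For each i in range(3):
  i=0: yield from sub(2) -> [0, 1], then yield -1
  i=1: yield from sub(2) -> [0, 1], then yield -1
  i=2: yield from sub(2) -> [0, 1], then yield -1
Therefore res = [0, 1, -1, 0, 1, -1, 0, 1, -1].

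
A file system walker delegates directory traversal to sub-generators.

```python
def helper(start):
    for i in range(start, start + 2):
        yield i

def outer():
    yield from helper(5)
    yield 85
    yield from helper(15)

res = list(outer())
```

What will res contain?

Step 1: outer() delegates to helper(5):
  yield 5
  yield 6
Step 2: yield 85
Step 3: Delegates to helper(15):
  yield 15
  yield 16
Therefore res = [5, 6, 85, 15, 16].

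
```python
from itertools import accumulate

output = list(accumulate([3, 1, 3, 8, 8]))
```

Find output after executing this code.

Step 1: accumulate computes running sums:
  + 3 = 3
  + 1 = 4
  + 3 = 7
  + 8 = 15
  + 8 = 23
Therefore output = [3, 4, 7, 15, 23].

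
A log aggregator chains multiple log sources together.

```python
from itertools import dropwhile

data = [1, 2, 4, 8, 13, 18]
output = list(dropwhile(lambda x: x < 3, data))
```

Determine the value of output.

Step 1: dropwhile drops elements while < 3:
  1 < 3: dropped
  2 < 3: dropped
  4: kept (dropping stopped)
Step 2: Remaining elements kept regardless of condition.
Therefore output = [4, 8, 13, 18].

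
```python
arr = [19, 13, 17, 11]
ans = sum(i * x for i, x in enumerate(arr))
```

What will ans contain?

Step 1: Compute i * x for each (i, x) in enumerate([19, 13, 17, 11]):
  i=0, x=19: 0*19 = 0
  i=1, x=13: 1*13 = 13
  i=2, x=17: 2*17 = 34
  i=3, x=11: 3*11 = 33
Step 2: sum = 0 + 13 + 34 + 33 = 80.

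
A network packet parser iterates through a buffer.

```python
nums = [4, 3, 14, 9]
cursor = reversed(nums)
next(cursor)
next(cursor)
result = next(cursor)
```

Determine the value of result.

Step 1: reversed([4, 3, 14, 9]) gives iterator: [9, 14, 3, 4].
Step 2: First next() = 9, second next() = 14.
Step 3: Third next() = 3.
Therefore result = 3.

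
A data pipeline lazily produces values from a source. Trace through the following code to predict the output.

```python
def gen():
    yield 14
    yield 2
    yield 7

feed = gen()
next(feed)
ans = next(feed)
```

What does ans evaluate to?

Step 1: gen() creates a generator.
Step 2: next(feed) yields 14 (consumed and discarded).
Step 3: next(feed) yields 2, assigned to ans.
Therefore ans = 2.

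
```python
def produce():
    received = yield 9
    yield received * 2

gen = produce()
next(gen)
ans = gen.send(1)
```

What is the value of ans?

Step 1: next(gen) advances to first yield, producing 9.
Step 2: send(1) resumes, received = 1.
Step 3: yield received * 2 = 1 * 2 = 2.
Therefore ans = 2.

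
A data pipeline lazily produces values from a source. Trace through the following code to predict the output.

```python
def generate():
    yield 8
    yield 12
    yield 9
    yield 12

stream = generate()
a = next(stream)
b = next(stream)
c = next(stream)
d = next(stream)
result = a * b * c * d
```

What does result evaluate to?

Step 1: Create generator and consume all values:
  a = next(stream) = 8
  b = next(stream) = 12
  c = next(stream) = 9
  d = next(stream) = 12
Step 2: result = 8 * 12 * 9 * 12 = 10368.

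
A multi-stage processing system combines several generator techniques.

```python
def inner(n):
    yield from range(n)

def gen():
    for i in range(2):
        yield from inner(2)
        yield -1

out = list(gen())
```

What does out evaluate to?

Step 1: For each i in range(2):
  i=0: yield from inner(2) -> [0, 1], then yield -1
  i=1: yield from inner(2) -> [0, 1], then yield -1
Therefore out = [0, 1, -1, 0, 1, -1].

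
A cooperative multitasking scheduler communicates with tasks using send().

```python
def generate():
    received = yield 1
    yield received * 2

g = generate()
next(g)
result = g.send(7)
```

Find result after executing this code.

Step 1: next(g) advances to first yield, producing 1.
Step 2: send(7) resumes, received = 7.
Step 3: yield received * 2 = 7 * 2 = 14.
Therefore result = 14.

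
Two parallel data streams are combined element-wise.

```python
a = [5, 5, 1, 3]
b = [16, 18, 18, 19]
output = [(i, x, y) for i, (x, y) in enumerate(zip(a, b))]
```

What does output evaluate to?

Step 1: enumerate(zip(a, b)) gives index with paired elements:
  i=0: (5, 16)
  i=1: (5, 18)
  i=2: (1, 18)
  i=3: (3, 19)
Therefore output = [(0, 5, 16), (1, 5, 18), (2, 1, 18), (3, 3, 19)].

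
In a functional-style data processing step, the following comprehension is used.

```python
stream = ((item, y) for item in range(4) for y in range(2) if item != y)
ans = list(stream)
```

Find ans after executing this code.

Step 1: Nested generator over range(4) x range(2) where item != y:
  (0, 0): excluded (item == y)
  (0, 1): included
  (1, 0): included
  (1, 1): excluded (item == y)
  (2, 0): included
  (2, 1): included
  (3, 0): included
  (3, 1): included
Therefore ans = [(0, 1), (1, 0), (2, 0), (2, 1), (3, 0), (3, 1)].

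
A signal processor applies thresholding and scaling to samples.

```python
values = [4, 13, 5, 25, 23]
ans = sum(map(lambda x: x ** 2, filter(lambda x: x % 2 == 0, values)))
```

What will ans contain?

Step 1: Filter even numbers from [4, 13, 5, 25, 23]: [4]
Step 2: Square each: [16]
Step 3: Sum = 16.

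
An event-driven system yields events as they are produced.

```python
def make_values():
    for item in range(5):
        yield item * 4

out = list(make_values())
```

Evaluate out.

Step 1: For each item in range(5), yield item * 4:
  item=0: yield 0 * 4 = 0
  item=1: yield 1 * 4 = 4
  item=2: yield 2 * 4 = 8
  item=3: yield 3 * 4 = 12
  item=4: yield 4 * 4 = 16
Therefore out = [0, 4, 8, 12, 16].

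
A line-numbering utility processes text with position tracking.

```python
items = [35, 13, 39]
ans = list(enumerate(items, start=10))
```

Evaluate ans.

Step 1: enumerate with start=10:
  (10, 35)
  (11, 13)
  (12, 39)
Therefore ans = [(10, 35), (11, 13), (12, 39)].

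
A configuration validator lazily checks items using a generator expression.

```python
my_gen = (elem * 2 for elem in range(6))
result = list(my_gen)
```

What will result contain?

Step 1: For each elem in range(6), compute elem*2:
  elem=0: 0*2 = 0
  elem=1: 1*2 = 2
  elem=2: 2*2 = 4
  elem=3: 3*2 = 6
  elem=4: 4*2 = 8
  elem=5: 5*2 = 10
Therefore result = [0, 2, 4, 6, 8, 10].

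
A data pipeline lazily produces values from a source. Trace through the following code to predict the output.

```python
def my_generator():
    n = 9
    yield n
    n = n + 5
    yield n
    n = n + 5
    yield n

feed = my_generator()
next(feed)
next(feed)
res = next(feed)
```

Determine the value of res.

Step 1: Trace through generator execution:
  Yield 1: n starts at 9, yield 9
  Yield 2: n = 9 + 5 = 14, yield 14
  Yield 3: n = 14 + 5 = 19, yield 19
Step 2: First next() gets 9, second next() gets the second value, third next() yields 19.
Therefore res = 19.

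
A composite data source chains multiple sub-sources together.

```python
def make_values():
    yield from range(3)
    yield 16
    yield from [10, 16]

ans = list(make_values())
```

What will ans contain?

Step 1: Trace yields in order:
  yield 0
  yield 1
  yield 2
  yield 16
  yield 10
  yield 16
Therefore ans = [0, 1, 2, 16, 10, 16].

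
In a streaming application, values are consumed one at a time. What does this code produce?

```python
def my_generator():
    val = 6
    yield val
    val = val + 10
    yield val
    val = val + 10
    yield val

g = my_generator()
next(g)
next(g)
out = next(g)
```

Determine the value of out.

Step 1: Trace through generator execution:
  Yield 1: val starts at 6, yield 6
  Yield 2: val = 6 + 10 = 16, yield 16
  Yield 3: val = 16 + 10 = 26, yield 26
Step 2: First next() gets 6, second next() gets the second value, third next() yields 26.
Therefore out = 26.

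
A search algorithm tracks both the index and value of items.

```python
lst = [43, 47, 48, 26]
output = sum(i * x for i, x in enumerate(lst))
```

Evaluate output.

Step 1: Compute i * x for each (i, x) in enumerate([43, 47, 48, 26]):
  i=0, x=43: 0*43 = 0
  i=1, x=47: 1*47 = 47
  i=2, x=48: 2*48 = 96
  i=3, x=26: 3*26 = 78
Step 2: sum = 0 + 47 + 96 + 78 = 221.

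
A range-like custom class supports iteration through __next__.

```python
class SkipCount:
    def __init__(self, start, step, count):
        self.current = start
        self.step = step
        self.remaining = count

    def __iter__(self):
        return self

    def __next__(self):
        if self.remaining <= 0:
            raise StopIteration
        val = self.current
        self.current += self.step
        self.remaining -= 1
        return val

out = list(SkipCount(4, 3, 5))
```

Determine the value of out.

Step 1: SkipCount starts at 4, increments by 3, for 5 steps:
  Yield 4, then current += 3
  Yield 7, then current += 3
  Yield 10, then current += 3
  Yield 13, then current += 3
  Yield 16, then current += 3
Therefore out = [4, 7, 10, 13, 16].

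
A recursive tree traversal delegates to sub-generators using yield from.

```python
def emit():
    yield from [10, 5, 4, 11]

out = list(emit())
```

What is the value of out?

Step 1: yield from delegates to the iterable, yielding each element.
Step 2: Collected values: [10, 5, 4, 11].
Therefore out = [10, 5, 4, 11].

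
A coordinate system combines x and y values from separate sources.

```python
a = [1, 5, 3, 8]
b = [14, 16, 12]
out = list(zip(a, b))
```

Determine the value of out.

Step 1: zip stops at shortest (len(a)=4, len(b)=3):
  Index 0: (1, 14)
  Index 1: (5, 16)
  Index 2: (3, 12)
Step 2: Last element of a (8) has no pair, dropped.
Therefore out = [(1, 14), (5, 16), (3, 12)].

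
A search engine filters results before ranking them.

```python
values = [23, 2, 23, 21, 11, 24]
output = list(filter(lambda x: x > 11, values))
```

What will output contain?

Step 1: Filter elements > 11:
  23: kept
  2: removed
  23: kept
  21: kept
  11: removed
  24: kept
Therefore output = [23, 23, 21, 24].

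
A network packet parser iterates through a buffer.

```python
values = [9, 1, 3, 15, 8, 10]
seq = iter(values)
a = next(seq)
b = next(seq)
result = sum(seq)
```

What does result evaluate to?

Step 1: Create iterator over [9, 1, 3, 15, 8, 10].
Step 2: a = next() = 9, b = next() = 1.
Step 3: sum() of remaining [3, 15, 8, 10] = 36.
Therefore result = 36.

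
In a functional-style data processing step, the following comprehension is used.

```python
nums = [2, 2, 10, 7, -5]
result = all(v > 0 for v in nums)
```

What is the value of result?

Step 1: Check v > 0 for each element in [2, 2, 10, 7, -5]:
  2 > 0: True
  2 > 0: True
  10 > 0: True
  7 > 0: True
  -5 > 0: False
Step 2: all() returns False.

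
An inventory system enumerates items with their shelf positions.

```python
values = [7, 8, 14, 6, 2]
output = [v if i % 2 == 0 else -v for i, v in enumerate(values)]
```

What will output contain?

Step 1: For each (i, v), keep v if i is even, negate if odd:
  i=0 (even): keep 7
  i=1 (odd): negate to -8
  i=2 (even): keep 14
  i=3 (odd): negate to -6
  i=4 (even): keep 2
Therefore output = [7, -8, 14, -6, 2].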